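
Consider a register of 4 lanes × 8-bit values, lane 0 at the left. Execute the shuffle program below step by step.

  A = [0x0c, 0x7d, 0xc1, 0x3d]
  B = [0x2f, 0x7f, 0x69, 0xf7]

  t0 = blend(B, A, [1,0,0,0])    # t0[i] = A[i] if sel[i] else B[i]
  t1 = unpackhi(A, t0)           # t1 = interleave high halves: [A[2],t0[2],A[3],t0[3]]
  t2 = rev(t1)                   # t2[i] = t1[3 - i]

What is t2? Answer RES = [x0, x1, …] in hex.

RES = [0xf7, 0x3d, 0x69, 0xc1]

t0 = [0x0c, 0x7f, 0x69, 0xf7]
t1 = [0xc1, 0x69, 0x3d, 0xf7]
t2 = [0xf7, 0x3d, 0x69, 0xc1]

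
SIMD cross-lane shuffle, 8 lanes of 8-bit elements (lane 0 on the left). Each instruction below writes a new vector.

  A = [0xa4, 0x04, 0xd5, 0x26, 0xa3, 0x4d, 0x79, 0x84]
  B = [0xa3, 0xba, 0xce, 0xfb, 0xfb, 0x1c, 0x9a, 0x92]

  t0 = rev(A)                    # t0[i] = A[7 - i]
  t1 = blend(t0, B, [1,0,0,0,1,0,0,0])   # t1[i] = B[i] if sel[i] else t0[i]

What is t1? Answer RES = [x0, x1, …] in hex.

t0 = [0x84, 0x79, 0x4d, 0xa3, 0x26, 0xd5, 0x04, 0xa4]
t1 = [0xa3, 0x79, 0x4d, 0xa3, 0xfb, 0xd5, 0x04, 0xa4]

RES = [0xa3, 0x79, 0x4d, 0xa3, 0xfb, 0xd5, 0x04, 0xa4]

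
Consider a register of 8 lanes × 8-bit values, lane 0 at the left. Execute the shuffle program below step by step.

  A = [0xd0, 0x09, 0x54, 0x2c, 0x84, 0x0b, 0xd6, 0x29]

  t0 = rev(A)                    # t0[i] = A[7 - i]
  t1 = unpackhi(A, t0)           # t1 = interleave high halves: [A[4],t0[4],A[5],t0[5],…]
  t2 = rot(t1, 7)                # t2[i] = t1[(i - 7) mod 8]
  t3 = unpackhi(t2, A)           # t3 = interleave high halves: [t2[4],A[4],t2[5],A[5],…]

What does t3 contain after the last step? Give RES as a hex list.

→ t0 |29|d6|0b|84|2c|54|09|d0|
→ t1 |84|2c|0b|54|d6|09|29|d0|
→ t2 |2c|0b|54|d6|09|29|d0|84|
→ t3 |09|84|29|0b|d0|d6|84|29|

RES = [0x09, 0x84, 0x29, 0x0b, 0xd0, 0xd6, 0x84, 0x29]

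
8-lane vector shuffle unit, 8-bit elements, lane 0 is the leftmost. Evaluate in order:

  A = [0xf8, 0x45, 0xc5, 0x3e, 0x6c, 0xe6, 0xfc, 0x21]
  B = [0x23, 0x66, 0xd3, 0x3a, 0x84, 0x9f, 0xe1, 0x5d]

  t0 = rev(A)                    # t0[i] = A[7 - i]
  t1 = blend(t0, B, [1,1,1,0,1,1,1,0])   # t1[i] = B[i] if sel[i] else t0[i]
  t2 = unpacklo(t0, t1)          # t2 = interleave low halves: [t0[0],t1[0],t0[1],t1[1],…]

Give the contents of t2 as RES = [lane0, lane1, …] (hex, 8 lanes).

→ t0 |21|fc|e6|6c|3e|c5|45|f8|
→ t1 |23|66|d3|6c|84|9f|e1|f8|
→ t2 |21|23|fc|66|e6|d3|6c|6c|

RES = [ 0x21  0x23  0xfc  0x66  0xe6  0xd3  0x6c  0x6c ]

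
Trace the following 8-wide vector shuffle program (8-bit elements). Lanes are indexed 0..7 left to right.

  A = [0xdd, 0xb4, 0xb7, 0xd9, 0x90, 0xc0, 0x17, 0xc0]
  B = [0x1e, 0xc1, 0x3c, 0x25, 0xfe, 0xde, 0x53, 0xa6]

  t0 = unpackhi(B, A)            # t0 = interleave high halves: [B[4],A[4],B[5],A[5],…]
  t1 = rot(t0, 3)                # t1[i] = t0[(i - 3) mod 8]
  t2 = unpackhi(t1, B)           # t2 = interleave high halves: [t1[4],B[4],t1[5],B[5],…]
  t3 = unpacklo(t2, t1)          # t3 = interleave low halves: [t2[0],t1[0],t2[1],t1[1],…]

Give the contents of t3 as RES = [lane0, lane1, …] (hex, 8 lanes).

RES = [0x90, 0x17, 0xfe, 0xa6, 0xde, 0xc0, 0xde, 0xfe]

t0 = [0xfe, 0x90, 0xde, 0xc0, 0x53, 0x17, 0xa6, 0xc0]
t1 = [0x17, 0xa6, 0xc0, 0xfe, 0x90, 0xde, 0xc0, 0x53]
t2 = [0x90, 0xfe, 0xde, 0xde, 0xc0, 0x53, 0x53, 0xa6]
t3 = [0x90, 0x17, 0xfe, 0xa6, 0xde, 0xc0, 0xde, 0xfe]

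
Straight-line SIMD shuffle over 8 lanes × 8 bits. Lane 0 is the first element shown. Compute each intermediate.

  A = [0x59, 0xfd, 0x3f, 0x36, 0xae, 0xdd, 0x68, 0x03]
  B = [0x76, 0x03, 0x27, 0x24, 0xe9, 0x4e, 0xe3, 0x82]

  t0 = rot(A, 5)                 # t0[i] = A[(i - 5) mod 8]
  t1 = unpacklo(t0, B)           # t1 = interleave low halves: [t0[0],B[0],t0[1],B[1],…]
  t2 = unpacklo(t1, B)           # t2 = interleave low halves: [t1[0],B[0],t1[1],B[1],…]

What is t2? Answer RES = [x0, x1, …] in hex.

t0 = [0x36, 0xae, 0xdd, 0x68, 0x03, 0x59, 0xfd, 0x3f]
t1 = [0x36, 0x76, 0xae, 0x03, 0xdd, 0x27, 0x68, 0x24]
t2 = [0x36, 0x76, 0x76, 0x03, 0xae, 0x27, 0x03, 0x24]

RES = [ 0x36  0x76  0x76  0x03  0xae  0x27  0x03  0x24 ]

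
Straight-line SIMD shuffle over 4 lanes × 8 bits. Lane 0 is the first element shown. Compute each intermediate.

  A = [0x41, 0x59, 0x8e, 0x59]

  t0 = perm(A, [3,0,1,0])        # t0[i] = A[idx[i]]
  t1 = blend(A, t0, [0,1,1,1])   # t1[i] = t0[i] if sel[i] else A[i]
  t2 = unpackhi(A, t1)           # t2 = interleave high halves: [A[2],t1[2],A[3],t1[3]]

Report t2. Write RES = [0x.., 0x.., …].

RES = [0x8e, 0x59, 0x59, 0x41]

→ t0 |59|41|59|41|
→ t1 |41|41|59|41|
→ t2 |8e|59|59|41|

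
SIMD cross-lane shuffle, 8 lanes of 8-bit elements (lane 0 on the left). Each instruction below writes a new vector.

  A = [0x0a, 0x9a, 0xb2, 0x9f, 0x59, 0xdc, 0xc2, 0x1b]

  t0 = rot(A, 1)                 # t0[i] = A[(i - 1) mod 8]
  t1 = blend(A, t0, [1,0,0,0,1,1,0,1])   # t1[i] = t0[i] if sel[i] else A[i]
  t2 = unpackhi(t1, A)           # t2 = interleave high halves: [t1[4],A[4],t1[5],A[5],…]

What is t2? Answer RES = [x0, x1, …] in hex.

  t0: 1b 0a 9a b2 9f 59 dc c2
  t1: 1b 9a b2 9f 9f 59 c2 c2
  t2: 9f 59 59 dc c2 c2 c2 1b

RES = [0x9f, 0x59, 0x59, 0xdc, 0xc2, 0xc2, 0xc2, 0x1b]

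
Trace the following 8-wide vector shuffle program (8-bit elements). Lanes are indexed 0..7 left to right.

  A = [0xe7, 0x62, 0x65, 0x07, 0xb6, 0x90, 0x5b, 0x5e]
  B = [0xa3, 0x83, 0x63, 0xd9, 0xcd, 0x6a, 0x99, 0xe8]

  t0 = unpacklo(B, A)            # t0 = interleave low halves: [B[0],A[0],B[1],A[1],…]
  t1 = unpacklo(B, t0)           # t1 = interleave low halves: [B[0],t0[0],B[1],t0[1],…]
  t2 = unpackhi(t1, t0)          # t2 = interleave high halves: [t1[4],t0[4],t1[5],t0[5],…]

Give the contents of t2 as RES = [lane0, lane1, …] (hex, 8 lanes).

RES = [0x63, 0x63, 0x83, 0x65, 0xd9, 0xd9, 0x62, 0x07]

→ t0 |a3|e7|83|62|63|65|d9|07|
→ t1 |a3|a3|83|e7|63|83|d9|62|
→ t2 |63|63|83|65|d9|d9|62|07|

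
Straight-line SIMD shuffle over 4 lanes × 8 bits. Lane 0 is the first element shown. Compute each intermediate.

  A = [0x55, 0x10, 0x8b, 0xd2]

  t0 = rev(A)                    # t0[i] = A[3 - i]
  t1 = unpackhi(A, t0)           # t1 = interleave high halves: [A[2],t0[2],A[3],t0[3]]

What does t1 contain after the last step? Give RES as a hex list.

RES = [ 0x8b  0x10  0xd2  0x55 ]

t0 = [0xd2, 0x8b, 0x10, 0x55]
t1 = [0x8b, 0x10, 0xd2, 0x55]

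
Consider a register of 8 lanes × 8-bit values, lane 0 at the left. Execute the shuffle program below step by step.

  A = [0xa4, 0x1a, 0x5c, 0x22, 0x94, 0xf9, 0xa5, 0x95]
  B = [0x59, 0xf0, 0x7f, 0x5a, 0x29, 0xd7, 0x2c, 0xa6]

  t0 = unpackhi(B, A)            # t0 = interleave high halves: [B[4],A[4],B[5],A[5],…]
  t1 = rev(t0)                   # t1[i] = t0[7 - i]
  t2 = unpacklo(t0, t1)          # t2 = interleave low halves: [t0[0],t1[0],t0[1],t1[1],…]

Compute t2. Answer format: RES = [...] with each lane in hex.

  t0: 29 94 d7 f9 2c a5 a6 95
  t1: 95 a6 a5 2c f9 d7 94 29
  t2: 29 95 94 a6 d7 a5 f9 2c

RES = [0x29, 0x95, 0x94, 0xa6, 0xd7, 0xa5, 0xf9, 0x2c]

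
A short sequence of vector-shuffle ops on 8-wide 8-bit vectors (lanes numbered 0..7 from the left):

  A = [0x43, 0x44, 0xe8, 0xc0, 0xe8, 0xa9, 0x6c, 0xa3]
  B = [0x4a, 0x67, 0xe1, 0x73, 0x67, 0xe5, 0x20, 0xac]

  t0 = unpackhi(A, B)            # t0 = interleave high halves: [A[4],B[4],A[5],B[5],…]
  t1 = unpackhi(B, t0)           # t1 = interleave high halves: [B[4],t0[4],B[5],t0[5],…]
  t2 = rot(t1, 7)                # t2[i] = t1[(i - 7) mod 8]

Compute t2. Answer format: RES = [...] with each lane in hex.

t0 = [0xe8, 0x67, 0xa9, 0xe5, 0x6c, 0x20, 0xa3, 0xac]
t1 = [0x67, 0x6c, 0xe5, 0x20, 0x20, 0xa3, 0xac, 0xac]
t2 = [0x6c, 0xe5, 0x20, 0x20, 0xa3, 0xac, 0xac, 0x67]

RES = [ 0x6c  0xe5  0x20  0x20  0xa3  0xac  0xac  0x67 ]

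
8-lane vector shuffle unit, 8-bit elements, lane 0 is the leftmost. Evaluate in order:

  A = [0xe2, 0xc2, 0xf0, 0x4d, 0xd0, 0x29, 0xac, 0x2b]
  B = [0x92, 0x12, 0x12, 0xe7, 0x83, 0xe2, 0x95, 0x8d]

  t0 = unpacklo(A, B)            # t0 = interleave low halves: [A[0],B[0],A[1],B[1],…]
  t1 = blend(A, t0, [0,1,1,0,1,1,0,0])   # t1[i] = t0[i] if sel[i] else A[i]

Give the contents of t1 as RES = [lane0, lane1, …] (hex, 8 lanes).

  t0: e2 92 c2 12 f0 12 4d e7
  t1: e2 92 c2 4d f0 12 ac 2b

RES = [0xe2, 0x92, 0xc2, 0x4d, 0xf0, 0x12, 0xac, 0x2b]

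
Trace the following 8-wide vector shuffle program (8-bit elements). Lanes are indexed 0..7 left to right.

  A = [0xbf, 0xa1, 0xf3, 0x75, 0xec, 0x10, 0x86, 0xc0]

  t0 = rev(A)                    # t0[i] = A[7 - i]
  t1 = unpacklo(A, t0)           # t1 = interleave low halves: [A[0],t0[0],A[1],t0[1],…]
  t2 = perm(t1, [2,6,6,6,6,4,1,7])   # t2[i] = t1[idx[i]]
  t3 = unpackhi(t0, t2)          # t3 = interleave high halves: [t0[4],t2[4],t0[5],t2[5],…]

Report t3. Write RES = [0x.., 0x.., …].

→ t0 |c0|86|10|ec|75|f3|a1|bf|
→ t1 |bf|c0|a1|86|f3|10|75|ec|
→ t2 |a1|75|75|75|75|f3|c0|ec|
→ t3 |75|75|f3|f3|a1|c0|bf|ec|

RES = [0x75, 0x75, 0xf3, 0xf3, 0xa1, 0xc0, 0xbf, 0xec]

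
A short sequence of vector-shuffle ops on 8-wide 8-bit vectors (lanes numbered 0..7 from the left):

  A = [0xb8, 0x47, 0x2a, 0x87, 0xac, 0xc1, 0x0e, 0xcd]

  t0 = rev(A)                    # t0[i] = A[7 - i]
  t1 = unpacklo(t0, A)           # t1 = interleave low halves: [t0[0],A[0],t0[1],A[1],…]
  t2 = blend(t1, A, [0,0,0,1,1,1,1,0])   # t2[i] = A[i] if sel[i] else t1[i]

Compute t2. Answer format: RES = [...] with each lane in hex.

t0 = [0xcd, 0x0e, 0xc1, 0xac, 0x87, 0x2a, 0x47, 0xb8]
t1 = [0xcd, 0xb8, 0x0e, 0x47, 0xc1, 0x2a, 0xac, 0x87]
t2 = [0xcd, 0xb8, 0x0e, 0x87, 0xac, 0xc1, 0x0e, 0x87]

RES = [ 0xcd  0xb8  0x0e  0x87  0xac  0xc1  0x0e  0x87 ]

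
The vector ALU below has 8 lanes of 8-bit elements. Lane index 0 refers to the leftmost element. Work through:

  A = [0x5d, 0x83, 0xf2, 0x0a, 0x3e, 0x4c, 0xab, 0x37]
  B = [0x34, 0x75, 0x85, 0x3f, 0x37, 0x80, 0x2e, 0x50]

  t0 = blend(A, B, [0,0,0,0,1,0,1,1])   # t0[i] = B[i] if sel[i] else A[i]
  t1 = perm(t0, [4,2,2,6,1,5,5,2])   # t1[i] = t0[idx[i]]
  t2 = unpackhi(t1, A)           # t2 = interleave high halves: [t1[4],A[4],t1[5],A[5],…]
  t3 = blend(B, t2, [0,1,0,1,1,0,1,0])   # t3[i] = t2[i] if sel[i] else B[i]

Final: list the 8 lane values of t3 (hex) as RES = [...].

→ t0 |5d|83|f2|0a|37|4c|2e|50|
→ t1 |37|f2|f2|2e|83|4c|4c|f2|
→ t2 |83|3e|4c|4c|4c|ab|f2|37|
→ t3 |34|3e|85|4c|4c|80|f2|50|

RES = [0x34, 0x3e, 0x85, 0x4c, 0x4c, 0x80, 0xf2, 0x50]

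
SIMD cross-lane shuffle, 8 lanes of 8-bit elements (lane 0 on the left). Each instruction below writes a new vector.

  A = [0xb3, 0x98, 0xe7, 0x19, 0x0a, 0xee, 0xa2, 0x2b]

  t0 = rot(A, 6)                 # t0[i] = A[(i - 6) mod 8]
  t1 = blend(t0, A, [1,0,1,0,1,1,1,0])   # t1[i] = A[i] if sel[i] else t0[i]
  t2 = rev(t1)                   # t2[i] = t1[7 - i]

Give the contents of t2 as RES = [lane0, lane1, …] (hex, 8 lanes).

t0 = [0xe7, 0x19, 0x0a, 0xee, 0xa2, 0x2b, 0xb3, 0x98]
t1 = [0xb3, 0x19, 0xe7, 0xee, 0x0a, 0xee, 0xa2, 0x98]
t2 = [0x98, 0xa2, 0xee, 0x0a, 0xee, 0xe7, 0x19, 0xb3]

RES = [0x98, 0xa2, 0xee, 0x0a, 0xee, 0xe7, 0x19, 0xb3]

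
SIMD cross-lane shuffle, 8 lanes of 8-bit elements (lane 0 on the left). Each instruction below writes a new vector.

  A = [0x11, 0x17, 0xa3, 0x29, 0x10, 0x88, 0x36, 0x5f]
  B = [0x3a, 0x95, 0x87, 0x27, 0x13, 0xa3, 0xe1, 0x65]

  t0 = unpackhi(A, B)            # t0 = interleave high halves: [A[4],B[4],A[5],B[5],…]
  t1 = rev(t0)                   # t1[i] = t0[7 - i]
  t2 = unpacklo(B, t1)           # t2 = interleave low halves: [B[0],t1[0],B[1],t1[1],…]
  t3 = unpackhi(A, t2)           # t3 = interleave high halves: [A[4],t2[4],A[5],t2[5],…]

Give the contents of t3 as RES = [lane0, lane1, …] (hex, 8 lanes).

RES = [ 0x10  0x87  0x88  0xe1  0x36  0x27  0x5f  0x36 ]

→ t0 |10|13|88|a3|36|e1|5f|65|
→ t1 |65|5f|e1|36|a3|88|13|10|
→ t2 |3a|65|95|5f|87|e1|27|36|
→ t3 |10|87|88|e1|36|27|5f|36|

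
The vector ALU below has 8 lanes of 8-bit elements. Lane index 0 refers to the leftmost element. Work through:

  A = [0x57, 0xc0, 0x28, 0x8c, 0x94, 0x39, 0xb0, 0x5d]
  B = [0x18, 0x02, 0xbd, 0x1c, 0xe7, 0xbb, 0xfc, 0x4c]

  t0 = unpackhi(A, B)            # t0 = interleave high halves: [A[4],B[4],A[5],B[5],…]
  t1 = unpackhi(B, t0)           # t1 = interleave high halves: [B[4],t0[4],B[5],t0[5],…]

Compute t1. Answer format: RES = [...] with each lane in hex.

t0 = [0x94, 0xe7, 0x39, 0xbb, 0xb0, 0xfc, 0x5d, 0x4c]
t1 = [0xe7, 0xb0, 0xbb, 0xfc, 0xfc, 0x5d, 0x4c, 0x4c]

RES = [ 0xe7  0xb0  0xbb  0xfc  0xfc  0x5d  0x4c  0x4c ]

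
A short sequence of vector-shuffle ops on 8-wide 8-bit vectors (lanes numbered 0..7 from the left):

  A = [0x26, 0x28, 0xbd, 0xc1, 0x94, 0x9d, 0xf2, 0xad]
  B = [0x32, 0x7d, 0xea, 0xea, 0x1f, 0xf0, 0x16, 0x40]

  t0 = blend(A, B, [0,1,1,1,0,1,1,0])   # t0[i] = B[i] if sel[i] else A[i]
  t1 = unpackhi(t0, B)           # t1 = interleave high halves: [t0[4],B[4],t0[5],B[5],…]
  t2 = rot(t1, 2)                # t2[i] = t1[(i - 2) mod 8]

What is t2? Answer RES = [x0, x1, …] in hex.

  t0: 26 7d ea ea 94 f0 16 ad
  t1: 94 1f f0 f0 16 16 ad 40
  t2: ad 40 94 1f f0 f0 16 16

RES = [ 0xad  0x40  0x94  0x1f  0xf0  0xf0  0x16  0x16 ]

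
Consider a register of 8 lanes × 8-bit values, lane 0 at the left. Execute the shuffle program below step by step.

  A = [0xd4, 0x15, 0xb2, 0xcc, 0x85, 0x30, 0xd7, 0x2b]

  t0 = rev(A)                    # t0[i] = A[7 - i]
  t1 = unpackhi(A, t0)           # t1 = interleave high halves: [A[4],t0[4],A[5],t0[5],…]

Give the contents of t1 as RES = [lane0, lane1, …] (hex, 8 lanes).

RES = [0x85, 0xcc, 0x30, 0xb2, 0xd7, 0x15, 0x2b, 0xd4]

t0 = [0x2b, 0xd7, 0x30, 0x85, 0xcc, 0xb2, 0x15, 0xd4]
t1 = [0x85, 0xcc, 0x30, 0xb2, 0xd7, 0x15, 0x2b, 0xd4]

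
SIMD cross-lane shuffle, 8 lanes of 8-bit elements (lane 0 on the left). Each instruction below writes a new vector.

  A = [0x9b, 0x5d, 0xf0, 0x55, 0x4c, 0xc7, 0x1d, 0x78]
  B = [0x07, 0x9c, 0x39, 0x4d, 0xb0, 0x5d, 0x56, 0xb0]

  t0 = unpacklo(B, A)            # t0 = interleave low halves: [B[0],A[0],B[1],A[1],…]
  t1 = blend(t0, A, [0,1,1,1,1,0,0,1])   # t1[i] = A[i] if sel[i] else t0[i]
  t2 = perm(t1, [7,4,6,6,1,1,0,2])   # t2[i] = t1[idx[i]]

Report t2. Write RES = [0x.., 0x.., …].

RES = [0x78, 0x4c, 0x4d, 0x4d, 0x5d, 0x5d, 0x07, 0xf0]

→ t0 |07|9b|9c|5d|39|f0|4d|55|
→ t1 |07|5d|f0|55|4c|f0|4d|78|
→ t2 |78|4c|4d|4d|5d|5d|07|f0|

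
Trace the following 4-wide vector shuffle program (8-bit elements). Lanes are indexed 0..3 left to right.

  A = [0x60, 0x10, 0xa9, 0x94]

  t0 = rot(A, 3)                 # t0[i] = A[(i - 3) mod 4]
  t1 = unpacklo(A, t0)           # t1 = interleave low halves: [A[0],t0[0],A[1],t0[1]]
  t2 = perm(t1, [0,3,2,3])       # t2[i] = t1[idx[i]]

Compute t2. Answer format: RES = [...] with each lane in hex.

RES = [0x60, 0xa9, 0x10, 0xa9]

t0 = [0x10, 0xa9, 0x94, 0x60]
t1 = [0x60, 0x10, 0x10, 0xa9]
t2 = [0x60, 0xa9, 0x10, 0xa9]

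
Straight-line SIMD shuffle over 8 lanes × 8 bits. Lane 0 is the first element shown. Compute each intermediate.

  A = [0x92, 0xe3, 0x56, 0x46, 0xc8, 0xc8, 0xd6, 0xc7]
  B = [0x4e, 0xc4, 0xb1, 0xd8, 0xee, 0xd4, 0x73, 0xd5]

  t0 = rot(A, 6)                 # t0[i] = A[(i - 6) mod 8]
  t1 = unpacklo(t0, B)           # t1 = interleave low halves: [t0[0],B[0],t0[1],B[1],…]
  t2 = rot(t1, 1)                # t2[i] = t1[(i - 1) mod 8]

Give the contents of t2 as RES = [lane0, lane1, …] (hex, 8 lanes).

t0 = [0x56, 0x46, 0xc8, 0xc8, 0xd6, 0xc7, 0x92, 0xe3]
t1 = [0x56, 0x4e, 0x46, 0xc4, 0xc8, 0xb1, 0xc8, 0xd8]
t2 = [0xd8, 0x56, 0x4e, 0x46, 0xc4, 0xc8, 0xb1, 0xc8]

RES = [0xd8, 0x56, 0x4e, 0x46, 0xc4, 0xc8, 0xb1, 0xc8]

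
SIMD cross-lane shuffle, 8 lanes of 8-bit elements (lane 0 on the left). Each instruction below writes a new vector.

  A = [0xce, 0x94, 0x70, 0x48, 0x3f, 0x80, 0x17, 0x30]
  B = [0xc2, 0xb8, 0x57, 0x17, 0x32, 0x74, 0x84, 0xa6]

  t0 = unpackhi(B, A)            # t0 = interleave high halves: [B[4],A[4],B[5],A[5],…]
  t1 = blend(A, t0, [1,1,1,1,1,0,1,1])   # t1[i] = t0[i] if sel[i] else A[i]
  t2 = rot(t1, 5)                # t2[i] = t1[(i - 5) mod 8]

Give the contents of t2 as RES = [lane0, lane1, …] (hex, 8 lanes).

RES = [0x80, 0x84, 0x80, 0xa6, 0x30, 0x32, 0x3f, 0x74]

t0 = [0x32, 0x3f, 0x74, 0x80, 0x84, 0x17, 0xa6, 0x30]
t1 = [0x32, 0x3f, 0x74, 0x80, 0x84, 0x80, 0xa6, 0x30]
t2 = [0x80, 0x84, 0x80, 0xa6, 0x30, 0x32, 0x3f, 0x74]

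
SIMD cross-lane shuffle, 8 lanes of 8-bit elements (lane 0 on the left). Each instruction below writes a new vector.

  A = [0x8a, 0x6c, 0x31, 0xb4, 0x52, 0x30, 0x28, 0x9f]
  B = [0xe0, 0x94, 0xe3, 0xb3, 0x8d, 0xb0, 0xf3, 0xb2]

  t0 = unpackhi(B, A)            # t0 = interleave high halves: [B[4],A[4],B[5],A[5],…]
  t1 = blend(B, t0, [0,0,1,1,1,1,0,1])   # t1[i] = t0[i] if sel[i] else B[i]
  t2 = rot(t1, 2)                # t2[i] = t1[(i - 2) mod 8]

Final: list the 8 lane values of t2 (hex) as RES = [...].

RES = [ 0xf3  0x9f  0xe0  0x94  0xb0  0x30  0xf3  0x28 ]

  t0: 8d 52 b0 30 f3 28 b2 9f
  t1: e0 94 b0 30 f3 28 f3 9f
  t2: f3 9f e0 94 b0 30 f3 28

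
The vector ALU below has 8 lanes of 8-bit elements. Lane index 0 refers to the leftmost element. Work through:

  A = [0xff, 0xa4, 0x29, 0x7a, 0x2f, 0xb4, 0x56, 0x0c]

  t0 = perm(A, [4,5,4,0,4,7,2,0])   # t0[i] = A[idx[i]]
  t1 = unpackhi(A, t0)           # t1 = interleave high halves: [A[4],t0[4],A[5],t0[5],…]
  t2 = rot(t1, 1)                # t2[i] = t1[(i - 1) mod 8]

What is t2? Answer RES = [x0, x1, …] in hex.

t0 = [0x2f, 0xb4, 0x2f, 0xff, 0x2f, 0x0c, 0x29, 0xff]
t1 = [0x2f, 0x2f, 0xb4, 0x0c, 0x56, 0x29, 0x0c, 0xff]
t2 = [0xff, 0x2f, 0x2f, 0xb4, 0x0c, 0x56, 0x29, 0x0c]

RES = [0xff, 0x2f, 0x2f, 0xb4, 0x0c, 0x56, 0x29, 0x0c]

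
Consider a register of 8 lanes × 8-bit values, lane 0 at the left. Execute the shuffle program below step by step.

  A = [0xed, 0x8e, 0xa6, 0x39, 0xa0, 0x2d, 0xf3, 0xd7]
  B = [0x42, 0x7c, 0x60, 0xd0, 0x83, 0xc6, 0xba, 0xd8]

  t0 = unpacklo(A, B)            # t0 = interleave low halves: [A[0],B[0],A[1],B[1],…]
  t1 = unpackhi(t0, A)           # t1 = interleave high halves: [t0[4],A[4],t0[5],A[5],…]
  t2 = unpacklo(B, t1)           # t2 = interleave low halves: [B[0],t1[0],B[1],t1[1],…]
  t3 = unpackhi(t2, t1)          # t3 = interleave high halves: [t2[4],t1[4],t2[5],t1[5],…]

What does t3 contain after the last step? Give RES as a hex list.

→ t0 |ed|42|8e|7c|a6|60|39|d0|
→ t1 |a6|a0|60|2d|39|f3|d0|d7|
→ t2 |42|a6|7c|a0|60|60|d0|2d|
→ t3 |60|39|60|f3|d0|d0|2d|d7|

RES = [ 0x60  0x39  0x60  0xf3  0xd0  0xd0  0x2d  0xd7 ]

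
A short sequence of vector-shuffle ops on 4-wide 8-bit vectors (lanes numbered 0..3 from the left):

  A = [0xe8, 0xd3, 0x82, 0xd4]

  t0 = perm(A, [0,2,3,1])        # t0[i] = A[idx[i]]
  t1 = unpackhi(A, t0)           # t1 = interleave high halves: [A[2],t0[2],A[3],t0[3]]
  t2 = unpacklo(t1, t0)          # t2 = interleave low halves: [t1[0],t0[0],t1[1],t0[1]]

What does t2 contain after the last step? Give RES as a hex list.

RES = [ 0x82  0xe8  0xd4  0x82 ]

t0 = [0xe8, 0x82, 0xd4, 0xd3]
t1 = [0x82, 0xd4, 0xd4, 0xd3]
t2 = [0x82, 0xe8, 0xd4, 0x82]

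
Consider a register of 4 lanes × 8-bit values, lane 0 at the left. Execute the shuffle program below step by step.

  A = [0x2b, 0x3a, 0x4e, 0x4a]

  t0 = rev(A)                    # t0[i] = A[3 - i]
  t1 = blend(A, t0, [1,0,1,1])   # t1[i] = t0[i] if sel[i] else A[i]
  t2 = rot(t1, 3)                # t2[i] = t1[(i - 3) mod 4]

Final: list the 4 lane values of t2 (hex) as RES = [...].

t0 = [0x4a, 0x4e, 0x3a, 0x2b]
t1 = [0x4a, 0x3a, 0x3a, 0x2b]
t2 = [0x3a, 0x3a, 0x2b, 0x4a]

RES = [0x3a, 0x3a, 0x2b, 0x4a]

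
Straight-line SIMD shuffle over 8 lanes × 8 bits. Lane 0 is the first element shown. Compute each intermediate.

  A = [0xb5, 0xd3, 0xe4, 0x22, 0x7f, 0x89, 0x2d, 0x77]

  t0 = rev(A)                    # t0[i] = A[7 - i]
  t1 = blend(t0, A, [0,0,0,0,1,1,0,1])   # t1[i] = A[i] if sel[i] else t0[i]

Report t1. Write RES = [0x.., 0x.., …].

RES = [ 0x77  0x2d  0x89  0x7f  0x7f  0x89  0xd3  0x77 ]

→ t0 |77|2d|89|7f|22|e4|d3|b5|
→ t1 |77|2d|89|7f|7f|89|d3|77|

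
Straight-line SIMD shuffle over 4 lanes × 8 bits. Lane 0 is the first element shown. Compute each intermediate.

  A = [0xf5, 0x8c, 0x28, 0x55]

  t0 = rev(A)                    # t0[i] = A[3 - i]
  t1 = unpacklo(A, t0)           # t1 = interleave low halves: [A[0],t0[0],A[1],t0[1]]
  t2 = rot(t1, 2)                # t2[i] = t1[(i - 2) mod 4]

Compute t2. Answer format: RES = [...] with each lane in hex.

RES = [ 0x8c  0x28  0xf5  0x55 ]

→ t0 |55|28|8c|f5|
→ t1 |f5|55|8c|28|
→ t2 |8c|28|f5|55|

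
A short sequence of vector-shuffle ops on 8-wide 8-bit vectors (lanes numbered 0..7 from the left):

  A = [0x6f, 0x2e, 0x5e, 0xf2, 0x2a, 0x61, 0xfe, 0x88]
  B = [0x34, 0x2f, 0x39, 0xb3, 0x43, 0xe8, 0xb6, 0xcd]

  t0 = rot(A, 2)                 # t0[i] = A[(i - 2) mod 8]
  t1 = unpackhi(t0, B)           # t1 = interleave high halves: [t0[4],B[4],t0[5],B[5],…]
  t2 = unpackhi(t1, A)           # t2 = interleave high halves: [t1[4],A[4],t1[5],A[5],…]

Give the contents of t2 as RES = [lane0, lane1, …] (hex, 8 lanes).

RES = [ 0x2a  0x2a  0xb6  0x61  0x61  0xfe  0xcd  0x88 ]

t0 = [0xfe, 0x88, 0x6f, 0x2e, 0x5e, 0xf2, 0x2a, 0x61]
t1 = [0x5e, 0x43, 0xf2, 0xe8, 0x2a, 0xb6, 0x61, 0xcd]
t2 = [0x2a, 0x2a, 0xb6, 0x61, 0x61, 0xfe, 0xcd, 0x88]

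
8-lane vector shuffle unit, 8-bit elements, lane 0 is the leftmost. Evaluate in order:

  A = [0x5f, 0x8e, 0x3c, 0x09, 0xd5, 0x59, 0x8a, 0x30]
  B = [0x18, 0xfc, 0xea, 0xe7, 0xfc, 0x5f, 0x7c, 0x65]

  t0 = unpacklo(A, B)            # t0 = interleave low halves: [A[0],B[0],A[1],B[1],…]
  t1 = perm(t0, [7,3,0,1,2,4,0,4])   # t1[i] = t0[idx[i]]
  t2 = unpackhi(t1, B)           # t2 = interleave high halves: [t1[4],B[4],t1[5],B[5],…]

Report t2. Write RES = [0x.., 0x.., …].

RES = [0x8e, 0xfc, 0x3c, 0x5f, 0x5f, 0x7c, 0x3c, 0x65]

  t0: 5f 18 8e fc 3c ea 09 e7
  t1: e7 fc 5f 18 8e 3c 5f 3c
  t2: 8e fc 3c 5f 5f 7c 3c 65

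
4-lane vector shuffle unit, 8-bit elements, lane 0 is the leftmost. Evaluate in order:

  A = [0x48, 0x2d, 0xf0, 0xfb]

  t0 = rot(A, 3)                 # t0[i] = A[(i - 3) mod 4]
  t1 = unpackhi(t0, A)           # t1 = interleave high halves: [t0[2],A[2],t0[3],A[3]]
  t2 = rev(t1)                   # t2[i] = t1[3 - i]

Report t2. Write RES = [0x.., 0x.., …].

RES = [0xfb, 0x48, 0xf0, 0xfb]

t0 = [0x2d, 0xf0, 0xfb, 0x48]
t1 = [0xfb, 0xf0, 0x48, 0xfb]
t2 = [0xfb, 0x48, 0xf0, 0xfb]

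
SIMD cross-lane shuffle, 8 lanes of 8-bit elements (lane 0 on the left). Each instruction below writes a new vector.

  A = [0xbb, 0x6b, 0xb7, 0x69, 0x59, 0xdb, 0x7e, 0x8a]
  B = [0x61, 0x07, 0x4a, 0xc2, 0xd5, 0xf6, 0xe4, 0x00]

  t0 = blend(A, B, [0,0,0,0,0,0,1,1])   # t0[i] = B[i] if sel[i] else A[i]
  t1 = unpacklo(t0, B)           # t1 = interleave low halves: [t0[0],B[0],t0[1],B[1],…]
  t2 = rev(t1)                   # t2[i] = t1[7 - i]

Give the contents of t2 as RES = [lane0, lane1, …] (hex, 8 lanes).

t0 = [0xbb, 0x6b, 0xb7, 0x69, 0x59, 0xdb, 0xe4, 0x00]
t1 = [0xbb, 0x61, 0x6b, 0x07, 0xb7, 0x4a, 0x69, 0xc2]
t2 = [0xc2, 0x69, 0x4a, 0xb7, 0x07, 0x6b, 0x61, 0xbb]

RES = [ 0xc2  0x69  0x4a  0xb7  0x07  0x6b  0x61  0xbb ]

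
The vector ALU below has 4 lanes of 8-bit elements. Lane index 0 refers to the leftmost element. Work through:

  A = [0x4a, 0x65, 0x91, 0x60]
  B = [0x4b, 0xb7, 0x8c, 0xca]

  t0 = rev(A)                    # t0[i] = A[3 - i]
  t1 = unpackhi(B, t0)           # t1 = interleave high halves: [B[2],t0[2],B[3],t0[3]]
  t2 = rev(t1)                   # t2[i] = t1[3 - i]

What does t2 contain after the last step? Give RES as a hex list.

RES = [0x4a, 0xca, 0x65, 0x8c]

→ t0 |60|91|65|4a|
→ t1 |8c|65|ca|4a|
→ t2 |4a|ca|65|8c|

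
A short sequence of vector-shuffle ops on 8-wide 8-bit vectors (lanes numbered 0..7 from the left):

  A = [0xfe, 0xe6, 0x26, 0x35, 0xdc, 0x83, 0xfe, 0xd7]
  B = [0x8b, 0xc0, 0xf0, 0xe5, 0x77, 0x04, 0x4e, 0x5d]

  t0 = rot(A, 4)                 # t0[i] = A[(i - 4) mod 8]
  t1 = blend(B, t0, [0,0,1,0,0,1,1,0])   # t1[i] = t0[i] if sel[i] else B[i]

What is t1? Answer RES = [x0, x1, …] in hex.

RES = [0x8b, 0xc0, 0xfe, 0xe5, 0x77, 0xe6, 0x26, 0x5d]

t0 = [0xdc, 0x83, 0xfe, 0xd7, 0xfe, 0xe6, 0x26, 0x35]
t1 = [0x8b, 0xc0, 0xfe, 0xe5, 0x77, 0xe6, 0x26, 0x5d]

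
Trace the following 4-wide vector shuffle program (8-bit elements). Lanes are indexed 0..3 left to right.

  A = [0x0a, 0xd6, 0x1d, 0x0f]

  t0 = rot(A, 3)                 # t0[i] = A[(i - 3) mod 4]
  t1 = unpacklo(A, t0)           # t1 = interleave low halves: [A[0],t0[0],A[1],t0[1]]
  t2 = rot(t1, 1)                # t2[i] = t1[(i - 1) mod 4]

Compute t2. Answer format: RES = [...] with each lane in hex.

RES = [0x1d, 0x0a, 0xd6, 0xd6]

  t0: d6 1d 0f 0a
  t1: 0a d6 d6 1d
  t2: 1d 0a d6 d6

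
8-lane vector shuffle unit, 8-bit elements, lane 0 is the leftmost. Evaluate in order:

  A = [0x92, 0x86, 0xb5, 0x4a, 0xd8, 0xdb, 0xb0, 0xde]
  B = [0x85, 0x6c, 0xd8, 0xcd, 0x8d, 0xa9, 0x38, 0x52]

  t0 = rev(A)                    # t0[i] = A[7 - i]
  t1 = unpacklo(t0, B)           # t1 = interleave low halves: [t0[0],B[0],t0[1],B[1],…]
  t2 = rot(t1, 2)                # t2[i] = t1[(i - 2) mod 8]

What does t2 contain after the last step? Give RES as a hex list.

t0 = [0xde, 0xb0, 0xdb, 0xd8, 0x4a, 0xb5, 0x86, 0x92]
t1 = [0xde, 0x85, 0xb0, 0x6c, 0xdb, 0xd8, 0xd8, 0xcd]
t2 = [0xd8, 0xcd, 0xde, 0x85, 0xb0, 0x6c, 0xdb, 0xd8]

RES = [ 0xd8  0xcd  0xde  0x85  0xb0  0x6c  0xdb  0xd8 ]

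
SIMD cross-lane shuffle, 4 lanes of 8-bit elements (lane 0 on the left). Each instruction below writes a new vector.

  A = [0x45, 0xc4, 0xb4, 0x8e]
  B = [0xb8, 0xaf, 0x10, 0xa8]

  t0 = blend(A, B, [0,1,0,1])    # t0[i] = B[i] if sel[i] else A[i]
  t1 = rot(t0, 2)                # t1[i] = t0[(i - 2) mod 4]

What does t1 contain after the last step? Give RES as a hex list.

RES = [0xb4, 0xa8, 0x45, 0xaf]

→ t0 |45|af|b4|a8|
→ t1 |b4|a8|45|af|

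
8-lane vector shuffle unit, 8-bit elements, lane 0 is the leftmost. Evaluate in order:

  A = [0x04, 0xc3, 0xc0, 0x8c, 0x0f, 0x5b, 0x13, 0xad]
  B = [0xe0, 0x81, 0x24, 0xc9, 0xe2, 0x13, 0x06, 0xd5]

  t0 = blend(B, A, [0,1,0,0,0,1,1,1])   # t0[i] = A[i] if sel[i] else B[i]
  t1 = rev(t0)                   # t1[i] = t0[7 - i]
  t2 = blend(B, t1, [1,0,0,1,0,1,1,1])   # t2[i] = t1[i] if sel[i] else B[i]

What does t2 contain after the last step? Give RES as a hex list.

→ t0 |e0|c3|24|c9|e2|5b|13|ad|
→ t1 |ad|13|5b|e2|c9|24|c3|e0|
→ t2 |ad|81|24|e2|e2|24|c3|e0|

RES = [ 0xad  0x81  0x24  0xe2  0xe2  0x24  0xc3  0xe0 ]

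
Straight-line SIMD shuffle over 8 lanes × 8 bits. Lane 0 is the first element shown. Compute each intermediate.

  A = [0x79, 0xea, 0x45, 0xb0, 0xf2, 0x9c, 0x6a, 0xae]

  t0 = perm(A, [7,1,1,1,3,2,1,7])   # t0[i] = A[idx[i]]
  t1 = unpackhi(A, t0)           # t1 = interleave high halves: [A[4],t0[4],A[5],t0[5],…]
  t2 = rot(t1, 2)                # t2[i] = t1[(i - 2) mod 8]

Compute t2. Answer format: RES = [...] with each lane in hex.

RES = [ 0xae  0xae  0xf2  0xb0  0x9c  0x45  0x6a  0xea ]

t0 = [0xae, 0xea, 0xea, 0xea, 0xb0, 0x45, 0xea, 0xae]
t1 = [0xf2, 0xb0, 0x9c, 0x45, 0x6a, 0xea, 0xae, 0xae]
t2 = [0xae, 0xae, 0xf2, 0xb0, 0x9c, 0x45, 0x6a, 0xea]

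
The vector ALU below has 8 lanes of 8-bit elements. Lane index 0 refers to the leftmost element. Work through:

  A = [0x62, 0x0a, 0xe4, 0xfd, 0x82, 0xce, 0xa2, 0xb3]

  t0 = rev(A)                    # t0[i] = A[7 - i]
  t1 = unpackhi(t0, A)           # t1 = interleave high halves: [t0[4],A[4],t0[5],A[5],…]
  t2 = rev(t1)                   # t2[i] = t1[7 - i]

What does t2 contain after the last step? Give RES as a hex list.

RES = [0xb3, 0x62, 0xa2, 0x0a, 0xce, 0xe4, 0x82, 0xfd]

t0 = [0xb3, 0xa2, 0xce, 0x82, 0xfd, 0xe4, 0x0a, 0x62]
t1 = [0xfd, 0x82, 0xe4, 0xce, 0x0a, 0xa2, 0x62, 0xb3]
t2 = [0xb3, 0x62, 0xa2, 0x0a, 0xce, 0xe4, 0x82, 0xfd]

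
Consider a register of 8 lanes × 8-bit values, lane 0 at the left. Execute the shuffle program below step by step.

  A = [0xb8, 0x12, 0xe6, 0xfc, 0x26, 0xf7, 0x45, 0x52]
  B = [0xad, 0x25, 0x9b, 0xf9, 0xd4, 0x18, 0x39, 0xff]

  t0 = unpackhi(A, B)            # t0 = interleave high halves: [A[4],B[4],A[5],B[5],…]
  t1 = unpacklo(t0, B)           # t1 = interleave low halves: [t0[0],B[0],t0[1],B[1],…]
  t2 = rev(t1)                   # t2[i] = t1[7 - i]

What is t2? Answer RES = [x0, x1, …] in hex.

RES = [0xf9, 0x18, 0x9b, 0xf7, 0x25, 0xd4, 0xad, 0x26]

→ t0 |26|d4|f7|18|45|39|52|ff|
→ t1 |26|ad|d4|25|f7|9b|18|f9|
→ t2 |f9|18|9b|f7|25|d4|ad|26|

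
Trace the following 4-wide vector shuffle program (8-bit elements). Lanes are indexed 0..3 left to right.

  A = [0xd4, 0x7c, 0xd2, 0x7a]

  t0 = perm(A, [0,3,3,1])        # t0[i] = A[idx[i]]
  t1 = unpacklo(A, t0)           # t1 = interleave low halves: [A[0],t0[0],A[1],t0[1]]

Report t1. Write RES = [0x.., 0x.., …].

RES = [0xd4, 0xd4, 0x7c, 0x7a]

  t0: d4 7a 7a 7c
  t1: d4 d4 7c 7a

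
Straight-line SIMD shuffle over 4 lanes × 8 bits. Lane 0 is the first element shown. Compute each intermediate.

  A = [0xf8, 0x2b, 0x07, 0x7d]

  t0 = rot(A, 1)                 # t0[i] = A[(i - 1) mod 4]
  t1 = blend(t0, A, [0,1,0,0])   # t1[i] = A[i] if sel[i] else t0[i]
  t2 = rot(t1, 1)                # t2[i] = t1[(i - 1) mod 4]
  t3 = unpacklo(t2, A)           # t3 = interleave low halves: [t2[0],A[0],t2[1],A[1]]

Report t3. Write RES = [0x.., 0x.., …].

→ t0 |7d|f8|2b|07|
→ t1 |7d|2b|2b|07|
→ t2 |07|7d|2b|2b|
→ t3 |07|f8|7d|2b|

RES = [0x07, 0xf8, 0x7d, 0x2b]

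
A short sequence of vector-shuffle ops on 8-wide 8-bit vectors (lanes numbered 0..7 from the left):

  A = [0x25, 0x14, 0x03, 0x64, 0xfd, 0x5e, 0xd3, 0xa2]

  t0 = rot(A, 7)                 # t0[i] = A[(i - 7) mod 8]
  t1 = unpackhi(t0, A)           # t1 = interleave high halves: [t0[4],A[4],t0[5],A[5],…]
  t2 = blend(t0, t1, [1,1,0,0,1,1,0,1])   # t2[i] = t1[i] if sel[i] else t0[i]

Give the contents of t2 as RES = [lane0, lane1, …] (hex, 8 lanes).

RES = [0x5e, 0xfd, 0x64, 0xfd, 0xa2, 0xd3, 0xa2, 0xa2]

  t0: 14 03 64 fd 5e d3 a2 25
  t1: 5e fd d3 5e a2 d3 25 a2
  t2: 5e fd 64 fd a2 d3 a2 a2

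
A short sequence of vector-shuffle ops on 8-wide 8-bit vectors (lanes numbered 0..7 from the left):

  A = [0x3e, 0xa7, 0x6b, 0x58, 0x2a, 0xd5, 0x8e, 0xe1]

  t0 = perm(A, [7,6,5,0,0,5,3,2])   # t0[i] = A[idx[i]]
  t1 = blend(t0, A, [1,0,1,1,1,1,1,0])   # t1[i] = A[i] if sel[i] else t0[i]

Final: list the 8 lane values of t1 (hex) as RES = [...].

RES = [0x3e, 0x8e, 0x6b, 0x58, 0x2a, 0xd5, 0x8e, 0x6b]

t0 = [0xe1, 0x8e, 0xd5, 0x3e, 0x3e, 0xd5, 0x58, 0x6b]
t1 = [0x3e, 0x8e, 0x6b, 0x58, 0x2a, 0xd5, 0x8e, 0x6b]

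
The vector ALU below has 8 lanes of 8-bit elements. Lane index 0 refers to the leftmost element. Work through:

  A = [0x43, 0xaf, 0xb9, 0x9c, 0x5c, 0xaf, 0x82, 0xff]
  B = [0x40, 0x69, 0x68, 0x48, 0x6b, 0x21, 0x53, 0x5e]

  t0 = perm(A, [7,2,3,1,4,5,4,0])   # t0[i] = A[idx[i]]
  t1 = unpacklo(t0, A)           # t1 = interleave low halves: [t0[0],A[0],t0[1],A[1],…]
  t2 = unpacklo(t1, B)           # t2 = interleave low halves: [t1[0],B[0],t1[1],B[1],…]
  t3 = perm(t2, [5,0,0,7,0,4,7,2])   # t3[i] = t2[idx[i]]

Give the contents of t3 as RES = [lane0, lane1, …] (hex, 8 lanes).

→ t0 |ff|b9|9c|af|5c|af|5c|43|
→ t1 |ff|43|b9|af|9c|b9|af|9c|
→ t2 |ff|40|43|69|b9|68|af|48|
→ t3 |68|ff|ff|48|ff|b9|48|43|

RES = [ 0x68  0xff  0xff  0x48  0xff  0xb9  0x48  0x43 ]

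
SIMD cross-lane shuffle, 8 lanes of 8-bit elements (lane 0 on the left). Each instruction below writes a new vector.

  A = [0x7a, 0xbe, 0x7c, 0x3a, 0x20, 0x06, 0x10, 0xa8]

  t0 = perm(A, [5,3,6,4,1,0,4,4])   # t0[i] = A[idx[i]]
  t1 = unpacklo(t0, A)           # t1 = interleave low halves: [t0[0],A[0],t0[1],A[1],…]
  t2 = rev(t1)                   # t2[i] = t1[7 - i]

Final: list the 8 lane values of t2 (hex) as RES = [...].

RES = [ 0x3a  0x20  0x7c  0x10  0xbe  0x3a  0x7a  0x06 ]

  t0: 06 3a 10 20 be 7a 20 20
  t1: 06 7a 3a be 10 7c 20 3a
  t2: 3a 20 7c 10 be 3a 7a 06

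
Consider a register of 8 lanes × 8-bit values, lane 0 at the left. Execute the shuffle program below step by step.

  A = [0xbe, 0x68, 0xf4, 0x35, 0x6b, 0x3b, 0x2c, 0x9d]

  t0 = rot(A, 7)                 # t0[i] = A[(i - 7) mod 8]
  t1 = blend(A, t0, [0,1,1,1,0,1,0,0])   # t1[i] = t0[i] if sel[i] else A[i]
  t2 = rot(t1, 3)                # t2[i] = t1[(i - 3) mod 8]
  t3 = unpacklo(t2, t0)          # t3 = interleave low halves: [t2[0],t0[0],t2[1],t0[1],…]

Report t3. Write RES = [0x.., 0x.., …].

t0 = [0x68, 0xf4, 0x35, 0x6b, 0x3b, 0x2c, 0x9d, 0xbe]
t1 = [0xbe, 0xf4, 0x35, 0x6b, 0x6b, 0x2c, 0x2c, 0x9d]
t2 = [0x2c, 0x2c, 0x9d, 0xbe, 0xf4, 0x35, 0x6b, 0x6b]
t3 = [0x2c, 0x68, 0x2c, 0xf4, 0x9d, 0x35, 0xbe, 0x6b]

RES = [ 0x2c  0x68  0x2c  0xf4  0x9d  0x35  0xbe  0x6b ]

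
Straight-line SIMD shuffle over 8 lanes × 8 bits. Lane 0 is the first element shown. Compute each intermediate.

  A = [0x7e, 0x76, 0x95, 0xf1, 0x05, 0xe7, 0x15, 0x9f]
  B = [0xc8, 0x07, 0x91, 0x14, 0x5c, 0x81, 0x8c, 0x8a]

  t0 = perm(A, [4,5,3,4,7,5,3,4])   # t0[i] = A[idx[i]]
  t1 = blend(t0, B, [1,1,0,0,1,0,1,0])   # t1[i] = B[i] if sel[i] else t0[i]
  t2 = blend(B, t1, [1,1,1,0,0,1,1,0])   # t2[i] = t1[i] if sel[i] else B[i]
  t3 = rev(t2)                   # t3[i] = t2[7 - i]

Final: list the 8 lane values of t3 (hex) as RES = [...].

→ t0 |05|e7|f1|05|9f|e7|f1|05|
→ t1 |c8|07|f1|05|5c|e7|8c|05|
→ t2 |c8|07|f1|14|5c|e7|8c|8a|
→ t3 |8a|8c|e7|5c|14|f1|07|c8|

RES = [ 0x8a  0x8c  0xe7  0x5c  0x14  0xf1  0x07  0xc8 ]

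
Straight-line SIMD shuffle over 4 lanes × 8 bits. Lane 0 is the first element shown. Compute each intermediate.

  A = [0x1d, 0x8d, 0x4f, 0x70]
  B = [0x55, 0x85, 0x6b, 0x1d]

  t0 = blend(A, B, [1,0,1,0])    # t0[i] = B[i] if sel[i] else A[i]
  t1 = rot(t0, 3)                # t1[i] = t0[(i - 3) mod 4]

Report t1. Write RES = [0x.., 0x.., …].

  t0: 55 8d 6b 70
  t1: 8d 6b 70 55

RES = [0x8d, 0x6b, 0x70, 0x55]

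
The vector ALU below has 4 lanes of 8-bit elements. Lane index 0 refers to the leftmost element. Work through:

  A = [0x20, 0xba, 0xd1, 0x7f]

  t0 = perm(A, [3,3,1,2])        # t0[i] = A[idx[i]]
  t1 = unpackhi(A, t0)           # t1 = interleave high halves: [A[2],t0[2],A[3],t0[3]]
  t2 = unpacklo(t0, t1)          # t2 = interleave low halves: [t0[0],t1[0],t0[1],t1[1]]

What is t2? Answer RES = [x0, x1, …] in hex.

RES = [0x7f, 0xd1, 0x7f, 0xba]

t0 = [0x7f, 0x7f, 0xba, 0xd1]
t1 = [0xd1, 0xba, 0x7f, 0xd1]
t2 = [0x7f, 0xd1, 0x7f, 0xba]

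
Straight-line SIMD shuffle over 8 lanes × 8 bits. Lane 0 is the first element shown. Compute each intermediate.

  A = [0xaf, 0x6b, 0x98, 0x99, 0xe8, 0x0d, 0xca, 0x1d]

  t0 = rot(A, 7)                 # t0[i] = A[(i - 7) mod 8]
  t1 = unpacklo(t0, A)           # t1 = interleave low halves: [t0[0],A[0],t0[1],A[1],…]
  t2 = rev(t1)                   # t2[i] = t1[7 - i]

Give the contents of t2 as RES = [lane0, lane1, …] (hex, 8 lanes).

RES = [ 0x99  0xe8  0x98  0x99  0x6b  0x98  0xaf  0x6b ]

t0 = [0x6b, 0x98, 0x99, 0xe8, 0x0d, 0xca, 0x1d, 0xaf]
t1 = [0x6b, 0xaf, 0x98, 0x6b, 0x99, 0x98, 0xe8, 0x99]
t2 = [0x99, 0xe8, 0x98, 0x99, 0x6b, 0x98, 0xaf, 0x6b]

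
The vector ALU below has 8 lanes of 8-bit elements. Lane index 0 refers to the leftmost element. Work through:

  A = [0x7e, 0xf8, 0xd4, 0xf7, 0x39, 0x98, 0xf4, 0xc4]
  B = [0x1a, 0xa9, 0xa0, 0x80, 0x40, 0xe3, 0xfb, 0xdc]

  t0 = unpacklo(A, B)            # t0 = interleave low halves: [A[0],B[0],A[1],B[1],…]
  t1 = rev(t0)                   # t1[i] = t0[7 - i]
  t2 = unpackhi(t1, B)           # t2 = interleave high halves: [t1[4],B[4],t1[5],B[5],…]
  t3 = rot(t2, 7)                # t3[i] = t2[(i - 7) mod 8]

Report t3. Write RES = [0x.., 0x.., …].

t0 = [0x7e, 0x1a, 0xf8, 0xa9, 0xd4, 0xa0, 0xf7, 0x80]
t1 = [0x80, 0xf7, 0xa0, 0xd4, 0xa9, 0xf8, 0x1a, 0x7e]
t2 = [0xa9, 0x40, 0xf8, 0xe3, 0x1a, 0xfb, 0x7e, 0xdc]
t3 = [0x40, 0xf8, 0xe3, 0x1a, 0xfb, 0x7e, 0xdc, 0xa9]

RES = [0x40, 0xf8, 0xe3, 0x1a, 0xfb, 0x7e, 0xdc, 0xa9]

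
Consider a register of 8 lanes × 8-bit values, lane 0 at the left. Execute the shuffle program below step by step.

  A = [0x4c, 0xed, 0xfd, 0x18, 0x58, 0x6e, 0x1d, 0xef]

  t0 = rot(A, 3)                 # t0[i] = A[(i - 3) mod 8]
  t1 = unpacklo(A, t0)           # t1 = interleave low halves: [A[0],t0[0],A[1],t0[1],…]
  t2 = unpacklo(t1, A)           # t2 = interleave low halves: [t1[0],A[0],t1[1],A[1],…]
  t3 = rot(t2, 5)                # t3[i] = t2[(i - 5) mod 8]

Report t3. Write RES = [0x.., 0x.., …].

RES = [0xed, 0xed, 0xfd, 0x1d, 0x18, 0x4c, 0x4c, 0x6e]

t0 = [0x6e, 0x1d, 0xef, 0x4c, 0xed, 0xfd, 0x18, 0x58]
t1 = [0x4c, 0x6e, 0xed, 0x1d, 0xfd, 0xef, 0x18, 0x4c]
t2 = [0x4c, 0x4c, 0x6e, 0xed, 0xed, 0xfd, 0x1d, 0x18]
t3 = [0xed, 0xed, 0xfd, 0x1d, 0x18, 0x4c, 0x4c, 0x6e]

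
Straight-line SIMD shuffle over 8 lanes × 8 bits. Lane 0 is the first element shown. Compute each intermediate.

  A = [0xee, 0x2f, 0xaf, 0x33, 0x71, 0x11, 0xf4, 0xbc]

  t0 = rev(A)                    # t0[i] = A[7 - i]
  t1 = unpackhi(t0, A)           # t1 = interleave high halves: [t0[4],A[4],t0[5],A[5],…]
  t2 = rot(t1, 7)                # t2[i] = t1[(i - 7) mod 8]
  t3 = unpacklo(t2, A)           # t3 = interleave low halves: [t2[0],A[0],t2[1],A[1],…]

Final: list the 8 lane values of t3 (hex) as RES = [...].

RES = [ 0x71  0xee  0xaf  0x2f  0x11  0xaf  0x2f  0x33 ]

  t0: bc f4 11 71 33 af 2f ee
  t1: 33 71 af 11 2f f4 ee bc
  t2: 71 af 11 2f f4 ee bc 33
  t3: 71 ee af 2f 11 af 2f 33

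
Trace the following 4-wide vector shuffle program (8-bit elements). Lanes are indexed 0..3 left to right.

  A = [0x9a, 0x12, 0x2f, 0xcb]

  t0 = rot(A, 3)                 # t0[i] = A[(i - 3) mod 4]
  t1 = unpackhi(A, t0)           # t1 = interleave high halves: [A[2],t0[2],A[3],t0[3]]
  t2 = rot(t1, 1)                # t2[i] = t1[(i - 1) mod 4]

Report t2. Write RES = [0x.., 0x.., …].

  t0: 12 2f cb 9a
  t1: 2f cb cb 9a
  t2: 9a 2f cb cb

RES = [0x9a, 0x2f, 0xcb, 0xcb]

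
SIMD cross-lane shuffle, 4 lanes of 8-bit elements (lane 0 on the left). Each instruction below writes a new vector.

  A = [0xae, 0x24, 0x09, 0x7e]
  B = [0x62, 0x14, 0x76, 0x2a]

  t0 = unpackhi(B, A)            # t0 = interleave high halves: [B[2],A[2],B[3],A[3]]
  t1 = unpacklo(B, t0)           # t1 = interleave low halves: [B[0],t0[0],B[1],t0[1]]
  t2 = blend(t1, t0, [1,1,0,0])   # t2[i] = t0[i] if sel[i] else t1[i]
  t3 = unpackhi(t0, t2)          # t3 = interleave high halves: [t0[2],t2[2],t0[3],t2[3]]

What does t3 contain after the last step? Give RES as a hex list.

RES = [0x2a, 0x14, 0x7e, 0x09]

→ t0 |76|09|2a|7e|
→ t1 |62|76|14|09|
→ t2 |76|09|14|09|
→ t3 |2a|14|7e|09|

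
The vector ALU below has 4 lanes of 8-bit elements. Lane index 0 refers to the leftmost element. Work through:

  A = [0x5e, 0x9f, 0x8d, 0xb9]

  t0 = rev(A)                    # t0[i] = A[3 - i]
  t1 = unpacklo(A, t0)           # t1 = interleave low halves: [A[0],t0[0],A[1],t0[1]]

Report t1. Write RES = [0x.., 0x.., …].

  t0: b9 8d 9f 5e
  t1: 5e b9 9f 8d

RES = [ 0x5e  0xb9  0x9f  0x8d ]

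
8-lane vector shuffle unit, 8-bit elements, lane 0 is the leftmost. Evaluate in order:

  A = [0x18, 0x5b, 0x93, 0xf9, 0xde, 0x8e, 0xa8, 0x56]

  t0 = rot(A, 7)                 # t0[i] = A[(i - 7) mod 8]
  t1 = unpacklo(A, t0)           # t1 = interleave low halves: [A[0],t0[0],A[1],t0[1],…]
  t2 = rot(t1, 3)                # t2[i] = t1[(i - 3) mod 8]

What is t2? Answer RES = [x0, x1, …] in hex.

RES = [0xf9, 0xf9, 0xde, 0x18, 0x5b, 0x5b, 0x93, 0x93]

  t0: 5b 93 f9 de 8e a8 56 18
  t1: 18 5b 5b 93 93 f9 f9 de
  t2: f9 f9 de 18 5b 5b 93 93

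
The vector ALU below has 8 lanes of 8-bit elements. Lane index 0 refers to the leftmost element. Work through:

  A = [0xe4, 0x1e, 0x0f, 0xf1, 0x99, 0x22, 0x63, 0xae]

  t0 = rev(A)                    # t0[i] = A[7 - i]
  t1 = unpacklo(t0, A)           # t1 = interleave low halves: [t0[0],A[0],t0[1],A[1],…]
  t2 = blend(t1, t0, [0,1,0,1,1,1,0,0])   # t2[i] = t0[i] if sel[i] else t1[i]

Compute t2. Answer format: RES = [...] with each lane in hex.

  t0: ae 63 22 99 f1 0f 1e e4
  t1: ae e4 63 1e 22 0f 99 f1
  t2: ae 63 63 99 f1 0f 99 f1

RES = [ 0xae  0x63  0x63  0x99  0xf1  0x0f  0x99  0xf1 ]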